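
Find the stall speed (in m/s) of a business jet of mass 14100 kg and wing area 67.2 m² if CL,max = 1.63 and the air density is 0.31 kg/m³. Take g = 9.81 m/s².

V_stall = 90.3 m/s

Stall occurs when L = W at CL,max. W = mg = 14100 × 9.81 = 1.383×10^5 N.
V_stall = √(2W/(ρ·S·CL,max)) = √(2 × 1.383×10^5 / (0.31 × 67.2 × 1.63))
V_stall = √8147 = 90.3 m/s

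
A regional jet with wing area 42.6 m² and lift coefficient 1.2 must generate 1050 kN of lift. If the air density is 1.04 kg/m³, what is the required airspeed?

L = ½ρv²S·CL ⇒ v = √(2L/(ρ·S·CL))
v = √(2 × 1.05×10^6 / (1.04 × 42.6 × 1.2)) = √39500 = 199 m/s

v = 199 m/s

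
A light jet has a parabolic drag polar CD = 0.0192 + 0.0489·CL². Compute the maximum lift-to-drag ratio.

For CD = CD0 + K·CL², (L/D)max occurs at CL* = √(CD0/K) and equals 1/(2√(K·CD0)).
(L/D)max = 1/(2√(0.0489 × 0.0192)) = 1/(2 × 0.03064) = 16.3

(L/D)max = 16.3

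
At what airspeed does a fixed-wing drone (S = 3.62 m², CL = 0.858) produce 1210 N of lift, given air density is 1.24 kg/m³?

L = ½ρv²S·CL ⇒ v = √(2L/(ρ·S·CL))
v = √(2 × 1210 / (1.24 × 3.62 × 0.858)) = √628.3 = 25.1 m/s

v = 25.1 m/s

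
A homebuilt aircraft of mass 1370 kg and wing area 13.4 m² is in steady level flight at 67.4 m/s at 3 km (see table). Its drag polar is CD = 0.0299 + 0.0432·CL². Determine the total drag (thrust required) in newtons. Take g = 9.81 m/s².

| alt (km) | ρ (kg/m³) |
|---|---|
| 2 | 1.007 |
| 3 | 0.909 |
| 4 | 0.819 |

D = 1110 N

At 3 km, from the table: ρ = 0.909 kg/m³.
In steady level flight, lift balances weight: W = mg = 1370 × 9.81 = 13440 N.
q = ½ρv² = ½ × 0.909 × 67.4² = 2065 Pa.
CL = W/(q·S) = 13440 / (2065 × 13.4) = 0.4858.
CD = 0.0299 + 0.0432 × 0.4858² = 0.04009.
D = q·S·CD = 2065 × 13.4 × 0.04009 = 1109 N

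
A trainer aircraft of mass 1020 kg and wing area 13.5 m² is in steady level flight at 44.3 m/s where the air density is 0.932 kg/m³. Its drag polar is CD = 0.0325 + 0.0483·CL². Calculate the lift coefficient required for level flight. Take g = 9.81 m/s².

In steady level flight, lift balances weight: W = mg = 1020 × 9.81 = 10006 N.
q = ½ρv² = ½ × 0.932 × 44.3² = 914.5 Pa.
CL = W/(q·S) = 10006 / (914.5 × 13.5) = 0.8105.

CL = 0.81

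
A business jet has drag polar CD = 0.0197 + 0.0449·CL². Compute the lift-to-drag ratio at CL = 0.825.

CD = 0.0197 + 0.0449 × 0.825² = 0.05026
L/D = CL/CD = 0.825 / 0.05026 = 16.4

L/D = 16.4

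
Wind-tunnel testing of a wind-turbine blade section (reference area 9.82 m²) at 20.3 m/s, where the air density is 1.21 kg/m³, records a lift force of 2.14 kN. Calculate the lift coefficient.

From L = ½ρv²S·CL, rearranging gives CL = 2L/(ρv²S).
CL = 2 × 2140 / (1.21 × 20.3² × 9.82) = 0.874

CL = 0.874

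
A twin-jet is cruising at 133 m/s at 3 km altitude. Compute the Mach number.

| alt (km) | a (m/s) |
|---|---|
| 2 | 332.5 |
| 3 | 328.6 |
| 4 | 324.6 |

M = 0.405

At 3 km, from the table: a = 328.6 m/s.
M = v/a = 133 / 328.6 = 0.405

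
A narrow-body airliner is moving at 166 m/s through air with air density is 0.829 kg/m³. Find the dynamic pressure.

q = 11400 Pa

q = ½ρv² = ½ × 0.829 × 166² = 11400 Pa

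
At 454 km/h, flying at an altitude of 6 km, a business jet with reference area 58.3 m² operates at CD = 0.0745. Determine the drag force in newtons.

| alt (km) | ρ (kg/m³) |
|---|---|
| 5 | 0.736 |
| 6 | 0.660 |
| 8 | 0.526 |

At 6 km, from the table: ρ = 0.660 kg/m³.
Convert speed: v = 454 km/h ÷ 3.6 = 126.1 m/s.
D = ½ρv²S·CD = ½ × 0.66 × 126.1² × 58.3 × 0.0745 = 22800 N ≈ 22.8 kN

D = 22800 N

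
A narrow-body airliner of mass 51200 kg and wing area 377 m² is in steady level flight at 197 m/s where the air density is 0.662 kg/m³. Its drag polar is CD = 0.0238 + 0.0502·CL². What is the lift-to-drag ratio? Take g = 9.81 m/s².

L/D = 4.26

Weight W = mg = 51200 × 9.81 = 5.0227×10^5 N; in level flight L = W.
q = ½ρv² = ½ × 0.662 × 197² = 12850 Pa.
Required CL = L/(qS) = 5.0227×10^5/(12850·377) = 0.1037.
CD = 0.0238 + 0.0502 × 0.1037² = 0.02434.
L/D = CL/CD = 0.1037 / 0.02434 = 4.26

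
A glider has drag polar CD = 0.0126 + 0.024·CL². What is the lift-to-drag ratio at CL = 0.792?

CD = 0.0126 + 0.024 × 0.792² = 0.02765
L/D = CL/CD = 0.792 / 0.02765 = 28.6

L/D = 28.6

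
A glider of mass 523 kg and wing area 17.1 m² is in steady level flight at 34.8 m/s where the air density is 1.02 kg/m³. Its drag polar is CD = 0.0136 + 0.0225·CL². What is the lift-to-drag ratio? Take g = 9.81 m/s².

L/D = 25.7

Level flight ⇒ L = W = m·g = 523 × 9.81 = 5130.6 N.
q = ½ρv² = ½ × 1.02 × 34.8² = 617.6 Pa.
CL = W/(q·S) = 5130.6 / (617.6 × 17.1) = 0.4858.
CD = 0.0136 + 0.0225 × 0.4858² = 0.01891.
L/D = CL/CD = 0.4858 / 0.01891 = 25.7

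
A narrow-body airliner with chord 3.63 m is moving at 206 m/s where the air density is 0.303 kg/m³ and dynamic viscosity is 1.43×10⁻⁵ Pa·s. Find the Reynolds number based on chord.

Re = ρ·v·c/μ = 0.303 × 206 × 3.63 / (1.43×10⁻⁵) = 1.58×10^7

Re = 1.58×10^7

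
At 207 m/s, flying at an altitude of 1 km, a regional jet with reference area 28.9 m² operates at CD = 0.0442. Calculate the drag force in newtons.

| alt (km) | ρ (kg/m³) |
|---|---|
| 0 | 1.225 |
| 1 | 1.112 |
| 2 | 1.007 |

D = 30400 N

At 1 km, from the table: ρ = 1.112 kg/m³.
D = ½ρv²S·CD = ½ × 1.112 × 207² × 28.9 × 0.0442 = 30400 N ≈ 30.4 kN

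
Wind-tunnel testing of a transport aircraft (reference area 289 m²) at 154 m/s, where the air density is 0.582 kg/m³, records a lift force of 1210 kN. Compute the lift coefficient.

CL = 0.607

From L = ½ρv²S·CL, rearranging gives CL = 2L/(ρv²S).
CL = 2 × 1.21×10^6 / (0.582 × 154² × 289) = 0.607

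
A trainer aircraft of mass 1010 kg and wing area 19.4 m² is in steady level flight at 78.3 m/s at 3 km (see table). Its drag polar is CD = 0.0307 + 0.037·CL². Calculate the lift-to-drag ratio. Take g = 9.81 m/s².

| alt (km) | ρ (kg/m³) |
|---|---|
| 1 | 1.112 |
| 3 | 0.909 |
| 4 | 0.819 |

At 3 km, from the table: ρ = 0.909 kg/m³.
Level flight ⇒ L = W = m·g = 1010 × 9.81 = 9908.1 N.
Dynamic pressure q = 0.5 × 0.909 × 78.3² = 2786 Pa.
Required CL = L/(qS) = 9908.1/(2786·19.4) = 0.1833.
CD = 0.0307 + 0.037 × 0.1833² = 0.03194.
L/D = CL/CD = 0.1833 / 0.03194 = 5.74

L/D = 5.74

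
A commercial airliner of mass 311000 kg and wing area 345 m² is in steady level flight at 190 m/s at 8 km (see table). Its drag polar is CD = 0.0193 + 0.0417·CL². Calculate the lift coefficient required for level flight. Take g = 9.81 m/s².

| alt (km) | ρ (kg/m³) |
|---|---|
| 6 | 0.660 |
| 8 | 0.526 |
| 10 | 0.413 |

CL = 0.931

At 8 km, from the table: ρ = 0.526 kg/m³.
In steady level flight, lift balances weight: W = mg = 311000 × 9.81 = 3.0509×10^6 N.
Dynamic pressure q = 0.5 × 0.526 × 190² = 9494 Pa.
CL = W/(q·S) = 3.0509×10^6 / (9494 × 345) = 0.9314.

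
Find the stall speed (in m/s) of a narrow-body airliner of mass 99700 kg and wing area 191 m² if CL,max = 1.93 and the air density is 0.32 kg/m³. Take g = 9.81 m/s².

V_stall = 129 m/s

At stall, lift equals weight: L = W = m·g = 99700 × 9.81 = 9.781×10^5 N.
From L = ½ρV²S·CL,max = W: V_stall = √(2W/(ρSCL,max)) = √(2·9.781×10^5/(0.32·191·1.93))
V_stall = √16580 = 129 m/s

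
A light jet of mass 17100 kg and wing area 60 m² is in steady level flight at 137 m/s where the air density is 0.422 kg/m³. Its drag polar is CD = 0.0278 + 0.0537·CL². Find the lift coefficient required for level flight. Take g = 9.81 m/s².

CL = 0.706

Level flight ⇒ L = W = m·g = 17100 × 9.81 = 1.6775×10^5 N.
q = ½ρv² = ½ × 0.422 × 137² = 3960 Pa.
Required CL = L/(qS) = 1.6775×10^5/(3960·60) = 0.706.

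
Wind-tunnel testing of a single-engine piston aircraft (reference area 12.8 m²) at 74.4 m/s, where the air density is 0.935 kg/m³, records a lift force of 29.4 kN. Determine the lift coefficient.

CL = 0.888

From L = ½ρv²S·CL, rearranging gives CL = 2L/(ρv²S).
CL = 2 × 29400 / (0.935 × 74.4² × 12.8) = 0.888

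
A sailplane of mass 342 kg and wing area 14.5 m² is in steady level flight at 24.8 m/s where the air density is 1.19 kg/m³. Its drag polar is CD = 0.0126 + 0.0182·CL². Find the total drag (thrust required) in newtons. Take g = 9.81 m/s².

Weight W = mg = 342 × 9.81 = 3355 N; in level flight L = W.
q = ½ρv² = ½ × 1.19 × 24.8² = 365.9 Pa.
CL = W/(q·S) = 3355 / (365.9 × 14.5) = 0.6323.
CD = 0.0126 + 0.0182 × 0.6323² = 0.01988.
D = q·S·CD = 365.9 × 14.5 × 0.01988 = 105.5 N

D = 105 N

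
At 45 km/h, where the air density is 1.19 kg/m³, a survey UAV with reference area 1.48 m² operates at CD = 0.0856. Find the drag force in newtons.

Convert speed: v = 45 km/h ÷ 3.6 = 12.5 m/s.
Dynamic pressure q = ½ρv² = ½ × 1.19 × 12.5² = 92.97 Pa.
D = q·S·CD = 92.97 × 1.48 × 0.0856 = 11.8 N

D = 11.8 N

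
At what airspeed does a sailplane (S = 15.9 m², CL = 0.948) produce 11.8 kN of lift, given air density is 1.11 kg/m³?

v = 37.6 m/s

L = ½ρv²S·CL ⇒ v = √(2L/(ρ·S·CL))
v = √(2 × 11800 / (1.11 × 15.9 × 0.948)) = √1411 = 37.6 m/s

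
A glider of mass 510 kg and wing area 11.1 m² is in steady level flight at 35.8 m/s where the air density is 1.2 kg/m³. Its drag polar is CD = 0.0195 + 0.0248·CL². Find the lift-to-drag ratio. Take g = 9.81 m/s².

L/D = 20.9

In steady level flight, lift balances weight: W = mg = 510 × 9.81 = 5003.1 N.
Dynamic pressure q = 0.5 × 1.2 × 35.8² = 769 Pa.
CL = 2W/(ρv²S) = 2×5003.1/(1.2×35.8²×11.1) = 0.5861.
CD = 0.0195 + 0.0248 × 0.5861² = 0.02802.
L/D = CL/CD = 0.5861 / 0.02802 = 20.9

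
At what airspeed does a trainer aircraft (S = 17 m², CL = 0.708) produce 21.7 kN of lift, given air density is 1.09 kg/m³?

L = ½ρv²S·CL ⇒ v = √(2L/(ρ·S·CL))
v = √(2 × 21700 / (1.09 × 17 × 0.708)) = √3308 = 57.5 m/s

v = 57.5 m/s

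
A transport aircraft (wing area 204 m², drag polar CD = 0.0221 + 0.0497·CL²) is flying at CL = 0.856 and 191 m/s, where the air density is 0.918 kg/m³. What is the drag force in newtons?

CD = 0.0221 + 0.0497 × 0.856² = 0.05852
D = ½ρv²S·CD = ½ × 0.918 × 191² × 204 × 0.05852 = 2×10^5 N

D = 2×10^5 N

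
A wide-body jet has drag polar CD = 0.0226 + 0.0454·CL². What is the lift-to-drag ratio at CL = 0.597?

CD = 0.0226 + 0.0454 × 0.597² = 0.03878
L/D = CL/CD = 0.597 / 0.03878 = 15.4

L/D = 15.4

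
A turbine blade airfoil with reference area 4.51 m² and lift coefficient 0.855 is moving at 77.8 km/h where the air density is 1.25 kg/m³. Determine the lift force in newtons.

L = 1130 N

Convert speed: v = 77.8 km/h ÷ 3.6 = 21.61 m/s.
Dynamic pressure q = ½ρv² = ½ × 1.25 × 21.61² = 291.9 Pa.
L = q·S·CL = 291.9 × 4.51 × 0.855 = 1130 N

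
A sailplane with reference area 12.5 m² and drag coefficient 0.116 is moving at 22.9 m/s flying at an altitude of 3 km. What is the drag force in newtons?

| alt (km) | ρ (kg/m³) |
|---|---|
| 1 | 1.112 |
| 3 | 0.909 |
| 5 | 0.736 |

At 3 km, from the table: ρ = 0.909 kg/m³.
D = ½ρv²S·CD = ½ × 0.909 × 22.9² × 12.5 × 0.116 = 346 N

D = 346 N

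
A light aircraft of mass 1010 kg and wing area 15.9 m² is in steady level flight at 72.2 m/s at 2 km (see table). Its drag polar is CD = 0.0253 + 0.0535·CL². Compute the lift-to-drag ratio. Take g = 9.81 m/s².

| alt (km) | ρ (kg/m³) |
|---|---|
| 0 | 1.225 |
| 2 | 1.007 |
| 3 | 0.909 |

At 2 km, from the table: ρ = 1.007 kg/m³.
Level flight ⇒ L = W = m·g = 1010 × 9.81 = 9908.1 N.
Dynamic pressure q = 0.5 × 1.007 × 72.2² = 2625 Pa.
Required CL = L/(qS) = 9908.1/(2625·15.9) = 0.2374.
CD = 0.0253 + 0.0535 × 0.2374² = 0.02832.
L/D = CL/CD = 0.2374 / 0.02832 = 8.38

L/D = 8.38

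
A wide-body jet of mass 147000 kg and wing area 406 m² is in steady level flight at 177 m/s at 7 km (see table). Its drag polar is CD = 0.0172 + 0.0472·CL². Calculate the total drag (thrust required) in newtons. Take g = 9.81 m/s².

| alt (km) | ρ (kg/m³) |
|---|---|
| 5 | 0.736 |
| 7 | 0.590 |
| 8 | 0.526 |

D = 90700 N

At 7 km, from the table: ρ = 0.590 kg/m³.
In steady level flight, lift balances weight: W = mg = 147000 × 9.81 = 1.4421×10^6 N.
Dynamic pressure q = 0.5 × 0.59 × 177² = 9242 Pa.
Required CL = L/(qS) = 1.4421×10^6/(9242·406) = 0.3843.
CD = 0.0172 + 0.0472 × 0.3843² = 0.02417.
D = q·S·CD = 9242 × 406 × 0.02417 = 90700 N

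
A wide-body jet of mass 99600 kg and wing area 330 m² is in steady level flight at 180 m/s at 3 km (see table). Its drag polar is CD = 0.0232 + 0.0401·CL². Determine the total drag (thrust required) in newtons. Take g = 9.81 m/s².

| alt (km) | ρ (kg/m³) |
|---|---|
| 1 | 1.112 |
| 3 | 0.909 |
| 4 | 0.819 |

D = 1.21×10^5 N

At 3 km, from the table: ρ = 0.909 kg/m³.
In steady level flight, lift balances weight: W = mg = 99600 × 9.81 = 9.7708×10^5 N.
q = ½ρv² = ½ × 0.909 × 180² = 14730 Pa.
CL = W/(q·S) = 9.7708×10^5 / (14730 × 330) = 0.2011.
CD = 0.0232 + 0.0401 × 0.2011² = 0.02482.
D = q·S·CD = 14730 × 330 × 0.02482 = 1.206×10^5 N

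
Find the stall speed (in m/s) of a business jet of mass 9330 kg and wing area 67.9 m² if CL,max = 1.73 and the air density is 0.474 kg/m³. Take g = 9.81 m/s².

V_stall = 57.3 m/s

At stall, lift equals weight: L = W = m·g = 9330 × 9.81 = 91530 N.
From L = ½ρV²S·CL,max = W: V_stall = √(2W/(ρSCL,max)) = √(2·91530/(0.474·67.9·1.73))
V_stall = √3288 = 57.3 m/s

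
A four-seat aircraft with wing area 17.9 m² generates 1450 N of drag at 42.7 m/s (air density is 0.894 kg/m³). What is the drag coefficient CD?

From D = ½ρv²S·CD, rearranging gives CD = 2D/(ρv²S).
CD = 2 × 1450 / (0.894 × 42.7² × 17.9) = 0.0994

CD = 0.0994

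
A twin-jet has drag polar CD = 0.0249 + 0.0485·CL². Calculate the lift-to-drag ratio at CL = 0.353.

CD = 0.0249 + 0.0485 × 0.353² = 0.03094
L/D = CL/CD = 0.353 / 0.03094 = 11.4

L/D = 11.4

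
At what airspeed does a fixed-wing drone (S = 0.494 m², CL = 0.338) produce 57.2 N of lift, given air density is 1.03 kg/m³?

L = ½ρv²S·CL ⇒ v = √(2L/(ρ·S·CL))
v = √(2 × 57.2 / (1.03 × 0.494 × 0.338)) = √665.2 = 25.8 m/s

v = 25.8 m/s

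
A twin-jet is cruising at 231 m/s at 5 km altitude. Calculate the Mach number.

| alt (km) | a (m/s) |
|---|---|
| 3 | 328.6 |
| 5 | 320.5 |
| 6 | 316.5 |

At 5 km, from the table: a = 320.5 m/s.
M = v/a = 231 / 320.5 = 0.721

M = 0.721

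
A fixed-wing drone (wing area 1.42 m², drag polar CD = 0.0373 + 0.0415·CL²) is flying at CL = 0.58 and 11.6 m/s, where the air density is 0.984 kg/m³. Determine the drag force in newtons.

CD = 0.0373 + 0.0415 × 0.58² = 0.05126
D = ½ρv²S·CD = ½ × 0.984 × 11.6² × 1.42 × 0.05126 = 4.82 N

D = 4.82 N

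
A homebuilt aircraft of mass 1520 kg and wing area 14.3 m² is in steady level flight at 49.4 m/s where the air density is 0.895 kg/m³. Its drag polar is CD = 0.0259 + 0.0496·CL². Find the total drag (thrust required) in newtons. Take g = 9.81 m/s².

Weight W = mg = 1520 × 9.81 = 14911 N; in level flight L = W.
q = ½ρv² = ½ × 0.895 × 49.4² = 1092 Pa.
CL = 2W/(ρv²S) = 2×14911/(0.895×49.4²×14.3) = 0.9548.
CD = 0.0259 + 0.0496 × 0.9548² = 0.07112.
D = q·S·CD = 1092 × 14.3 × 0.07112 = 1111 N

D = 1110 N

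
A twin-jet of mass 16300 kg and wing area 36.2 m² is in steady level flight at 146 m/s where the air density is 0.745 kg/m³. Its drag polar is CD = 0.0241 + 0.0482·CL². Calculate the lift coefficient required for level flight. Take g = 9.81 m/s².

CL = 0.556

Weight W = mg = 16300 × 9.81 = 1.599×10^5 N; in level flight L = W.
q = ½ρv² = ½ × 0.745 × 146² = 7940 Pa.
CL = W/(q·S) = 1.599×10^5 / (7940 × 36.2) = 0.5563.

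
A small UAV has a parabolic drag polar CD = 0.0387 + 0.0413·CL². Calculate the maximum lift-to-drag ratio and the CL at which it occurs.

For CD = CD0 + K·CL², (L/D)max occurs at CL* = √(CD0/K) and equals 1/(2√(K·CD0)).
(L/D)max = 1/(2√(0.0413 × 0.0387)) = 1/(2 × 0.03998) = 12.5
CL* = √(0.0387/0.0413) = 0.968

(L/D)max = 12.5, at CL = 0.968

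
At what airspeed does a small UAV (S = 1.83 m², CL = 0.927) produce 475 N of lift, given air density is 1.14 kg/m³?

v = 22.2 m/s

L = ½ρv²S·CL ⇒ v = √(2L/(ρ·S·CL))
v = √(2 × 475 / (1.14 × 1.83 × 0.927)) = √491.2 = 22.2 m/s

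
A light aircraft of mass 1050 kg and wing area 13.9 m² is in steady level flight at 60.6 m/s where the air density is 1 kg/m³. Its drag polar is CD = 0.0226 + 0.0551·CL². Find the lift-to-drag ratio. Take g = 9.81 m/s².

In steady level flight, lift balances weight: W = mg = 1050 × 9.81 = 10300 N.
Dynamic pressure q = 0.5 × 1 × 60.6² = 1836 Pa.
CL = 2W/(ρv²S) = 2×10300/(1×60.6²×13.9) = 0.4036.
CD = 0.0226 + 0.0551 × 0.4036² = 0.03157.
L/D = CL/CD = 0.4036 / 0.03157 = 12.8

L/D = 12.8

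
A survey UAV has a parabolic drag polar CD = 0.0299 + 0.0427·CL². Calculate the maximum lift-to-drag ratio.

(L/D)max = 14

For CD = CD0 + K·CL², (L/D)max occurs at CL* = √(CD0/K) and equals 1/(2√(K·CD0)).
(L/D)max = 1/(2√(0.0427 × 0.0299)) = 1/(2 × 0.03573) = 14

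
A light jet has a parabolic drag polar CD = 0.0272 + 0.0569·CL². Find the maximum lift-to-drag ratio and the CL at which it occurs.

(L/D)max = 12.7, at CL = 0.691

For CD = CD0 + K·CL², (L/D)max occurs at CL* = √(CD0/K) and equals 1/(2√(K·CD0)).
(L/D)max = 1/(2√(0.0569 × 0.0272)) = 1/(2 × 0.03934) = 12.7
CL* = √(0.0272/0.0569) = 0.691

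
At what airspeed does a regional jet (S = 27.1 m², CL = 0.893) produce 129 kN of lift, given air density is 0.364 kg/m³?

L = ½ρv²S·CL ⇒ v = √(2L/(ρ·S·CL))
v = √(2 × 1.29×10^5 / (0.364 × 27.1 × 0.893)) = √29290 = 171 m/s

v = 171 m/s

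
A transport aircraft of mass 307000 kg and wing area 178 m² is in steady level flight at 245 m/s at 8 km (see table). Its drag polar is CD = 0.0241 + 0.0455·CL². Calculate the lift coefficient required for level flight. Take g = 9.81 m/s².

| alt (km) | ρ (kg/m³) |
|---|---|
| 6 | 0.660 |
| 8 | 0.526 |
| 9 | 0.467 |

At 8 km, from the table: ρ = 0.526 kg/m³.
Weight W = mg = 307000 × 9.81 = 3.0117×10^6 N; in level flight L = W.
q = ½ρv² = ½ × 0.526 × 245² = 15790 Pa.
CL = 2W/(ρv²S) = 2×3.0117×10^6/(0.526×245²×178) = 1.072.

CL = 1.07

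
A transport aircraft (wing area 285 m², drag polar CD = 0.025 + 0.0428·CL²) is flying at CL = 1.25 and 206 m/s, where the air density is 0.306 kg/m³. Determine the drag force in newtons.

CD = 0.025 + 0.0428 × 1.25² = 0.09188
D = ½ρv²S·CD = ½ × 0.306 × 206² × 285 × 0.09188 = 1.7×10^5 N

D = 1.7×10^5 N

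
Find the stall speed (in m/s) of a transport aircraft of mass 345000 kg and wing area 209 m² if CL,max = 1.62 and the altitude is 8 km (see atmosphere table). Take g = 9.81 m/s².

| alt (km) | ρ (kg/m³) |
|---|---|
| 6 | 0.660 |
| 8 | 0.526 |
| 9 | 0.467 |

At 8 km, from the table: ρ = 0.526 kg/m³.
Weight W = mg = 345000 × 9.81 = 3.384×10^6 N.
V_stall = √(2W/(ρ·S·CL,max)) = √(2 × 3.384×10^6 / (0.526 × 209 × 1.62))
V_stall = √38010 = 195 m/s

V_stall = 195 m/s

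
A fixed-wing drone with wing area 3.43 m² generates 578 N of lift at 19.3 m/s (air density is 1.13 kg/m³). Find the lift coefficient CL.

CL = 0.801

From L = ½ρv²S·CL, rearranging gives CL = 2L/(ρv²S).
CL = 2 × 578 / (1.13 × 19.3² × 3.43) = 0.801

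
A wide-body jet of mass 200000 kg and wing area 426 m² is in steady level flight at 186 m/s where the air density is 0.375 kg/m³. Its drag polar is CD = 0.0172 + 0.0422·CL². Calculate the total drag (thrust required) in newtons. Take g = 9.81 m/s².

D = 1.06×10^5 N

Level flight ⇒ L = W = m·g = 200000 × 9.81 = 1.962×10^6 N.
q = ½ρv² = ½ × 0.375 × 186² = 6487 Pa.
CL = W/(q·S) = 1.962×10^6 / (6487 × 426) = 0.71.
CD = 0.0172 + 0.0422 × 0.71² = 0.03847.
D = q·S·CD = 6487 × 426 × 0.03847 = 1.063×10^5 N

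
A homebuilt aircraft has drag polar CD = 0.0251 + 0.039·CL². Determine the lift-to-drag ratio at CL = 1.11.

CD = 0.0251 + 0.039 × 1.11² = 0.07315
L/D = CL/CD = 1.11 / 0.07315 = 15.2

L/D = 15.2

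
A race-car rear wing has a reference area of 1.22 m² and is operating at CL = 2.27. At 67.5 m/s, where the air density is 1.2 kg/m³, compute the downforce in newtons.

L = ½ρv²S·CL = ½ × 1.2 × 67.5² × 1.22 × 2.27 = 7570 N ≈ 7.57 kN

L = 7570 N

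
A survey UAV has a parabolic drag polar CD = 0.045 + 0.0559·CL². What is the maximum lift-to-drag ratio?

(L/D)max = 9.97

For CD = CD0 + K·CL², (L/D)max occurs at CL* = √(CD0/K) and equals 1/(2√(K·CD0)).
(L/D)max = 1/(2√(0.0559 × 0.045)) = 1/(2 × 0.05015) = 9.97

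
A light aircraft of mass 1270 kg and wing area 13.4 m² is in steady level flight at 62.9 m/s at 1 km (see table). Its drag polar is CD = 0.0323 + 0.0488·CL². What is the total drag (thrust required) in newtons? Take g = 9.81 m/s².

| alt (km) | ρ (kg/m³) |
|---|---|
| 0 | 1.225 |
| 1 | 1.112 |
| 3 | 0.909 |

At 1 km, from the table: ρ = 1.112 kg/m³.
Level flight ⇒ L = W = m·g = 1270 × 9.81 = 12459 N.
Dynamic pressure q = 0.5 × 1.112 × 62.9² = 2200 Pa.
CL = 2W/(ρv²S) = 2×12459/(1.112×62.9²×13.4) = 0.4227.
CD = 0.0323 + 0.0488 × 0.4227² = 0.04102.
D = q·S·CD = 2200 × 13.4 × 0.04102 = 1209 N

D = 1210 N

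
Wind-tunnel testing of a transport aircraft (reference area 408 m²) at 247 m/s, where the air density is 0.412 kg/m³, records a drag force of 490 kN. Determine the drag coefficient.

CD = 0.0956

From D = ½ρv²S·CD, rearranging gives CD = 2D/(ρv²S).
CD = 2 × 4.9×10^5 / (0.412 × 247² × 408) = 0.0956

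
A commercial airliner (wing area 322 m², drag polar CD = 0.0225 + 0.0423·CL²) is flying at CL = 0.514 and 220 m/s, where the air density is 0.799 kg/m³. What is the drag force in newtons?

D = 2.1×10^5 N

CD = 0.0225 + 0.0423 × 0.514² = 0.03368
D = ½ρv²S·CD = ½ × 0.799 × 220² × 322 × 0.03368 = 2.1×10^5 N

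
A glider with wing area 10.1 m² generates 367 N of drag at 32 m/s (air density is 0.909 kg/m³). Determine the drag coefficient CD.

CD = 0.0781

From D = ½ρv²S·CD, rearranging gives CD = 2D/(ρv²S).
CD = 2 × 367 / (0.909 × 32² × 10.1) = 0.0781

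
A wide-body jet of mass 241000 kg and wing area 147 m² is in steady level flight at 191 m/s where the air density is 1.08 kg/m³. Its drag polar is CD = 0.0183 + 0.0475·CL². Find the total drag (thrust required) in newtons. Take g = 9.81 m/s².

Level flight ⇒ L = W = m·g = 241000 × 9.81 = 2.3642×10^6 N.
Dynamic pressure q = 0.5 × 1.08 × 191² = 19700 Pa.
CL = W/(q·S) = 2.3642×10^6 / (19700 × 147) = 0.8164.
CD = 0.0183 + 0.0475 × 0.8164² = 0.04996.
D = q·S·CD = 19700 × 147 × 0.04996 = 1.447×10^5 N

D = 1.45×10^5 N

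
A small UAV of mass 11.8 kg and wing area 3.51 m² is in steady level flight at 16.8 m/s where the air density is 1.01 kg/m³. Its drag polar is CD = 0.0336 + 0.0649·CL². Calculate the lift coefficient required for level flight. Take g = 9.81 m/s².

CL = 0.231

In steady level flight, lift balances weight: W = mg = 11.8 × 9.81 = 115.76 N.
Dynamic pressure q = 0.5 × 1.01 × 16.8² = 142.5 Pa.
CL = W/(q·S) = 115.76 / (142.5 × 3.51) = 0.2314.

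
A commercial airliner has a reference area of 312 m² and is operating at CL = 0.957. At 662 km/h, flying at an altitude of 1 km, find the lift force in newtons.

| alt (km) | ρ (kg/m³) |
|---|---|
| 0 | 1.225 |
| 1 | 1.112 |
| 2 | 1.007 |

L = 5.61×10^6 N

At 1 km, from the table: ρ = 1.112 kg/m³.
Convert speed: v = 662 km/h ÷ 3.6 = 183.9 m/s.
L = ½ρv²S·CL = ½ × 1.112 × 183.9² × 312 × 0.957 = 5.61×10^6 N ≈ 5610 kN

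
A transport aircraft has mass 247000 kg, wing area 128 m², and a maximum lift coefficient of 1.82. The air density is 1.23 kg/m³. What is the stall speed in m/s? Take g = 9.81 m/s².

V_stall = 130 m/s

Weight W = mg = 247000 × 9.81 = 2.423×10^6 N.
From L = ½ρV²S·CL,max = W: V_stall = √(2W/(ρSCL,max)) = √(2·2.423×10^6/(1.23·128·1.82))
V_stall = √16910 = 130 m/s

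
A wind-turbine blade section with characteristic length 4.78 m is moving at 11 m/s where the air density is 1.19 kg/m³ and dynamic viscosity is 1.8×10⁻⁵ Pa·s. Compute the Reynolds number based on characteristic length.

Re = ρ·v·c/μ = 1.19 × 11 × 4.78 / (1.8×10⁻⁵) = 3.48×10^6

Re = 3.48×10^6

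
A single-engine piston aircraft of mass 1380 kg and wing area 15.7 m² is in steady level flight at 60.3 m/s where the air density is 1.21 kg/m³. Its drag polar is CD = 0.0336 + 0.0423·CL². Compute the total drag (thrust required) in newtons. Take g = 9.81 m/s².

D = 1380 N

In steady level flight, lift balances weight: W = mg = 1380 × 9.81 = 13538 N.
q = ½ρv² = ½ × 1.21 × 60.3² = 2200 Pa.
CL = 2W/(ρv²S) = 2×13538/(1.21×60.3²×15.7) = 0.392.
CD = 0.0336 + 0.0423 × 0.392² = 0.0401.
D = q·S·CD = 2200 × 15.7 × 0.0401 = 1385 N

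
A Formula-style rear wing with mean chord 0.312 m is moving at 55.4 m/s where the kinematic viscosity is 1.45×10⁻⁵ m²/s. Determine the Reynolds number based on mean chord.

Re = 1.19×10^6

Re = v·c/ν = 55.4 × 0.312 / (1.45×10⁻⁵) = 1.19×10^6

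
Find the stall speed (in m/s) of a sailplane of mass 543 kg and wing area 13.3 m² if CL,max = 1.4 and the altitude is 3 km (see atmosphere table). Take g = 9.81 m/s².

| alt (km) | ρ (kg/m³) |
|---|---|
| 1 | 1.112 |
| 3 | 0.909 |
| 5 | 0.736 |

At 3 km, from the table: ρ = 0.909 kg/m³.
Weight W = mg = 543 × 9.81 = 5327 N.
V_stall = √(2W/(ρ·S·CL,max)) = √(2 × 5327 / (0.909 × 13.3 × 1.4))
V_stall = √629.4 = 25.1 m/s

V_stall = 25.1 m/s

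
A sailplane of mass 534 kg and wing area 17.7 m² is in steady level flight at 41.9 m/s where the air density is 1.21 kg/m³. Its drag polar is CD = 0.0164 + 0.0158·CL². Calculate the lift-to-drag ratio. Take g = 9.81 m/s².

L/D = 15.8

Level flight ⇒ L = W = m·g = 534 × 9.81 = 5238.5 N.
Dynamic pressure q = 0.5 × 1.21 × 41.9² = 1062 Pa.
CL = 2W/(ρv²S) = 2×5238.5/(1.21×41.9²×17.7) = 0.2786.
CD = 0.0164 + 0.0158 × 0.2786² = 0.01763.
L/D = CL/CD = 0.2786 / 0.01763 = 15.8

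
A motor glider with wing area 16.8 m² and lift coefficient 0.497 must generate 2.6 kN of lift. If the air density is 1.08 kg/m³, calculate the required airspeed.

L = ½ρv²S·CL ⇒ v = √(2L/(ρ·S·CL))
v = √(2 × 2600 / (1.08 × 16.8 × 0.497)) = √576.7 = 24 m/s

v = 24 m/s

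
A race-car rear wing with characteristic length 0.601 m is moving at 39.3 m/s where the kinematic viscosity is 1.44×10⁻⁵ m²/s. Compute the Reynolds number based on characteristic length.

Re = v·c/ν = 39.3 × 0.601 / (1.44×10⁻⁵) = 1.64×10^6

Re = 1.64×10^6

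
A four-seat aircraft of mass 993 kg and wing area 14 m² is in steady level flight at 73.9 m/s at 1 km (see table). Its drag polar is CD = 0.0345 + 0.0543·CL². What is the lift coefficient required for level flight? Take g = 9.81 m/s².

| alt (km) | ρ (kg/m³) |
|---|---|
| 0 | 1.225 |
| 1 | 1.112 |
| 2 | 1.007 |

CL = 0.229

At 1 km, from the table: ρ = 1.112 kg/m³.
In steady level flight, lift balances weight: W = mg = 993 × 9.81 = 9741.3 N.
Dynamic pressure q = 0.5 × 1.112 × 73.9² = 3036 Pa.
Required CL = L/(qS) = 9741.3/(3036·14) = 0.2292.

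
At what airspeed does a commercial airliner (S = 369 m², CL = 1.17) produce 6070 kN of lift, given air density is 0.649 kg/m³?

L = ½ρv²S·CL ⇒ v = √(2L/(ρ·S·CL))
v = √(2 × 6.07×10^6 / (0.649 × 369 × 1.17)) = √43330 = 208 m/s

v = 208 m/s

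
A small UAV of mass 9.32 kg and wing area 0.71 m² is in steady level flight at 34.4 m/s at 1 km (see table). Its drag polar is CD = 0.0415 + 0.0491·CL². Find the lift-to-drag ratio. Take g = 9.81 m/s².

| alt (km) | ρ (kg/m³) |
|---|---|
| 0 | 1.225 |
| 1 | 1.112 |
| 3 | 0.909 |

L/D = 4.51

At 1 km, from the table: ρ = 1.112 kg/m³.
Level flight ⇒ L = W = m·g = 9.32 × 9.81 = 91.429 N.
q = ½ρv² = ½ × 1.112 × 34.4² = 657.9 Pa.
CL = 2W/(ρv²S) = 2×91.429/(1.112×34.4²×0.71) = 0.1957.
CD = 0.0415 + 0.0491 × 0.1957² = 0.04338.
L/D = CL/CD = 0.1957 / 0.04338 = 4.51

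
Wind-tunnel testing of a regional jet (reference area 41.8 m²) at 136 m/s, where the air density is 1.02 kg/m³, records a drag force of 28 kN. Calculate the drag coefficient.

CD = 0.071

From D = ½ρv²S·CD, rearranging gives CD = 2D/(ρv²S).
CD = 2 × 28000 / (1.02 × 136² × 41.8) = 0.071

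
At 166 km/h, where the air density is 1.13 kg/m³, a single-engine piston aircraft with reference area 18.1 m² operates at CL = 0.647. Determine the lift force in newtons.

L = 14100 N

Convert speed: v = 166 km/h ÷ 3.6 = 46.11 m/s.
Dynamic pressure q = ½ρv² = ½ × 1.13 × 46.11² = 1201 Pa.
L = q·S·CL = 1201 × 18.1 × 0.647 = 14100 N ≈ 14.1 kN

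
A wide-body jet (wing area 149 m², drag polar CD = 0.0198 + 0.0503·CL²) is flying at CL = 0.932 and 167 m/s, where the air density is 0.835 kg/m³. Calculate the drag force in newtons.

CD = 0.0198 + 0.0503 × 0.932² = 0.06349
D = ½ρv²S·CD = ½ × 0.835 × 167² × 149 × 0.06349 = 1.1×10^5 N

D = 1.1×10^5 N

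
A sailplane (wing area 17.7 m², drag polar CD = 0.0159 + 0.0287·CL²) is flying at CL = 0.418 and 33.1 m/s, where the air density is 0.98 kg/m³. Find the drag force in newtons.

CD = 0.0159 + 0.0287 × 0.418² = 0.02091
D = ½ρv²S·CD = ½ × 0.98 × 33.1² × 17.7 × 0.02091 = 199 N

D = 199 N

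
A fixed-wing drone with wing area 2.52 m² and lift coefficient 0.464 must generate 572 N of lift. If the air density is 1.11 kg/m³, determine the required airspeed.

L = ½ρv²S·CL ⇒ v = √(2L/(ρ·S·CL))
v = √(2 × 572 / (1.11 × 2.52 × 0.464)) = √881.4 = 29.7 m/s

v = 29.7 m/s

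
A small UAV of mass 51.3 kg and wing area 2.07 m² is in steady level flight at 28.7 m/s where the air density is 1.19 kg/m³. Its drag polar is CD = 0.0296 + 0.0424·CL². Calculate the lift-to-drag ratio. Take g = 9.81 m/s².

Level flight ⇒ L = W = m·g = 51.3 × 9.81 = 503.25 N.
Dynamic pressure q = 0.5 × 1.19 × 28.7² = 490.1 Pa.
CL = 2W/(ρv²S) = 2×503.25/(1.19×28.7²×2.07) = 0.4961.
CD = 0.0296 + 0.0424 × 0.4961² = 0.04003.
L/D = CL/CD = 0.4961 / 0.04003 = 12.4

L/D = 12.4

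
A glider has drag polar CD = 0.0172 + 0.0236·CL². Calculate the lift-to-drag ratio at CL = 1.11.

L/D = 24

CD = 0.0172 + 0.0236 × 1.11² = 0.04628
L/D = CL/CD = 1.11 / 0.04628 = 24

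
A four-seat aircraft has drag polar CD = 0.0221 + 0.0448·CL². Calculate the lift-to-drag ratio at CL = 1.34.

L/D = 13.1

CD = 0.0221 + 0.0448 × 1.34² = 0.1025
L/D = CL/CD = 1.34 / 0.1025 = 13.1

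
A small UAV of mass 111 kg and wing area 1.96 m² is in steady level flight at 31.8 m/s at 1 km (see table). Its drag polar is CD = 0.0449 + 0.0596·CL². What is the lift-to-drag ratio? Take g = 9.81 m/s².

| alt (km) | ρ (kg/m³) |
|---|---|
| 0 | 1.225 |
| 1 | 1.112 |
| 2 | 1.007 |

At 1 km, from the table: ρ = 1.112 kg/m³.
In steady level flight, lift balances weight: W = mg = 111 × 9.81 = 1088.9 N.
q = ½ρv² = ½ × 1.112 × 31.8² = 562.2 Pa.
CL = 2W/(ρv²S) = 2×1088.9/(1.112×31.8²×1.96) = 0.9881.
CD = 0.0449 + 0.0596 × 0.9881² = 0.1031.
L/D = CL/CD = 0.9881 / 0.1031 = 9.58

L/D = 9.58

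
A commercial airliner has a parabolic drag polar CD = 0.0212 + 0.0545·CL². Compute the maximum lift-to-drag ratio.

For CD = CD0 + K·CL², (L/D)max occurs at CL* = √(CD0/K) and equals 1/(2√(K·CD0)).
(L/D)max = 1/(2√(0.0545 × 0.0212)) = 1/(2 × 0.03399) = 14.7

(L/D)max = 14.7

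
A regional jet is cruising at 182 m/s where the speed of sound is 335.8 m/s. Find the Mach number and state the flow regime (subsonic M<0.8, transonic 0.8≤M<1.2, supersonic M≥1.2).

M = v/a = 182 / 335.8 = 0.542
M = 0.542 → subsonic.

M = 0.542 (subsonic)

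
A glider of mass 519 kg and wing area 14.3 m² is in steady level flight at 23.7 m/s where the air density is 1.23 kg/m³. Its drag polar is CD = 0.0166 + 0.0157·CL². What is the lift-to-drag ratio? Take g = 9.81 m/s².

L/D = 31

Level flight ⇒ L = W = m·g = 519 × 9.81 = 5091.4 N.
Dynamic pressure q = 0.5 × 1.23 × 23.7² = 345.4 Pa.
Required CL = L/(qS) = 5091.4/(345.4·14.3) = 1.031.
CD = 0.0166 + 0.0157 × 1.031² = 0.03328.
L/D = CL/CD = 1.031 / 0.03328 = 31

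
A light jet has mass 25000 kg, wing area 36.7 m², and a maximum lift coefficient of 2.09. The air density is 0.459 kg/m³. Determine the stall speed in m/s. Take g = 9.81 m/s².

V_stall = 118 m/s

Weight W = mg = 25000 × 9.81 = 2.452×10^5 N.
From L = ½ρV²S·CL,max = W: V_stall = √(2W/(ρSCL,max)) = √(2·2.452×10^5/(0.459·36.7·2.09))
V_stall = √13930 = 118 m/s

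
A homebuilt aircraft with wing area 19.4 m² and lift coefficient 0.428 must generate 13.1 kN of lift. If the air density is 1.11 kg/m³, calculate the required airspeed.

v = 53.3 m/s

L = ½ρv²S·CL ⇒ v = √(2L/(ρ·S·CL))
v = √(2 × 13100 / (1.11 × 19.4 × 0.428)) = √2843 = 53.3 m/s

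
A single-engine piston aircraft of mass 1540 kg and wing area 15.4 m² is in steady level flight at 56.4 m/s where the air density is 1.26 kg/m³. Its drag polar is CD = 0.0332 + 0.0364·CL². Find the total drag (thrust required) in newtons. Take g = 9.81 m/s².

D = 1290 N

Level flight ⇒ L = W = m·g = 1540 × 9.81 = 15107 N.
Dynamic pressure q = 0.5 × 1.26 × 56.4² = 2004 Pa.
CL = 2W/(ρv²S) = 2×15107/(1.26×56.4²×15.4) = 0.4895.
CD = 0.0332 + 0.0364 × 0.4895² = 0.04192.
D = q·S·CD = 2004 × 15.4 × 0.04192 = 1294 N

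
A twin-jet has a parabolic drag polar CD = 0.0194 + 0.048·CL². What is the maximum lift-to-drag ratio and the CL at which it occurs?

(L/D)max = 16.4, at CL = 0.636

For CD = CD0 + K·CL², (L/D)max occurs at CL* = √(CD0/K) and equals 1/(2√(K·CD0)).
(L/D)max = 1/(2√(0.048 × 0.0194)) = 1/(2 × 0.03052) = 16.4
CL* = √(0.0194/0.048) = 0.636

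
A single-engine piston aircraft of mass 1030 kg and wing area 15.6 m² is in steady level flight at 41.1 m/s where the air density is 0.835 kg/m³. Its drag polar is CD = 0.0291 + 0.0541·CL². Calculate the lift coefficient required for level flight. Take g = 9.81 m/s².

CL = 0.918

Weight W = mg = 1030 × 9.81 = 10104 N; in level flight L = W.
Dynamic pressure q = 0.5 × 0.835 × 41.1² = 705.2 Pa.
Required CL = L/(qS) = 10104/(705.2·15.6) = 0.9184.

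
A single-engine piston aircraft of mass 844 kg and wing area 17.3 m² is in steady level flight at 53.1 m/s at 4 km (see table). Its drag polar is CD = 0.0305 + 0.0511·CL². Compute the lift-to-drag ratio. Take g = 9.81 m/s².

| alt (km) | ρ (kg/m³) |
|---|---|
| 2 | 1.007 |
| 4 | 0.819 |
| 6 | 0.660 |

At 4 km, from the table: ρ = 0.819 kg/m³.
Weight W = mg = 844 × 9.81 = 8279.6 N; in level flight L = W.
Dynamic pressure q = 0.5 × 0.819 × 53.1² = 1155 Pa.
CL = W/(q·S) = 8279.6 / (1155 × 17.3) = 0.4145.
CD = 0.0305 + 0.0511 × 0.4145² = 0.03928.
L/D = CL/CD = 0.4145 / 0.03928 = 10.6

L/D = 10.6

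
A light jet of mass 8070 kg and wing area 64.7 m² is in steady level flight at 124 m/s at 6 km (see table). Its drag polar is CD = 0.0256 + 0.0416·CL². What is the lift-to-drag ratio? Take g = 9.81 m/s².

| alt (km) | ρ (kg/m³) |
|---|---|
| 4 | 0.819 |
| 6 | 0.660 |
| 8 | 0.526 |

L/D = 8.61

At 6 km, from the table: ρ = 0.660 kg/m³.
In steady level flight, lift balances weight: W = mg = 8070 × 9.81 = 79167 N.
q = ½ρv² = ½ × 0.66 × 124² = 5074 Pa.
Required CL = L/(qS) = 79167/(5074·64.7) = 0.2411.
CD = 0.0256 + 0.0416 × 0.2411² = 0.02802.
L/D = CL/CD = 0.2411 / 0.02802 = 8.61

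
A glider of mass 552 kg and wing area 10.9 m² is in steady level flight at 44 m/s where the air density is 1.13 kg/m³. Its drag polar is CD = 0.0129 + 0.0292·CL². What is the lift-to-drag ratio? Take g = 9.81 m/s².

Level flight ⇒ L = W = m·g = 552 × 9.81 = 5415.1 N.
q = ½ρv² = ½ × 1.13 × 44² = 1094 Pa.
Required CL = L/(qS) = 5415.1/(1094·10.9) = 0.4542.
CD = 0.0129 + 0.0292 × 0.4542² = 0.01892.
L/D = CL/CD = 0.4542 / 0.01892 = 24

L/D = 24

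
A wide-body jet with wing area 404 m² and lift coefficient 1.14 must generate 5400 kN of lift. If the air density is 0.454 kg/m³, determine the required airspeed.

L = ½ρv²S·CL ⇒ v = √(2L/(ρ·S·CL))
v = √(2 × 5.4×10^6 / (0.454 × 404 × 1.14)) = √51650 = 227 m/s

v = 227 m/s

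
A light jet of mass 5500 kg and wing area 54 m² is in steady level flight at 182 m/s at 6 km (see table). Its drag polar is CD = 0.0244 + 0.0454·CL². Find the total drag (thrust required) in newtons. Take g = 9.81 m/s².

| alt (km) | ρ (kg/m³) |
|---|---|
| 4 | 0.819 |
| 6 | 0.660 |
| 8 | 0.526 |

At 6 km, from the table: ρ = 0.660 kg/m³.
Level flight ⇒ L = W = m·g = 5500 × 9.81 = 53955 N.
q = ½ρv² = ½ × 0.66 × 182² = 10930 Pa.
CL = W/(q·S) = 53955 / (10930 × 54) = 0.09141.
CD = 0.0244 + 0.0454 × 0.09141² = 0.02478.
D = q·S·CD = 10930 × 54 × 0.02478 = 14630 N

D = 14600 N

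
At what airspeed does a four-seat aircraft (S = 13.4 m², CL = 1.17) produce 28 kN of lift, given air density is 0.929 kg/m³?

v = 62 m/s

L = ½ρv²S·CL ⇒ v = √(2L/(ρ·S·CL))
v = √(2 × 28000 / (0.929 × 13.4 × 1.17)) = √3845 = 62 m/s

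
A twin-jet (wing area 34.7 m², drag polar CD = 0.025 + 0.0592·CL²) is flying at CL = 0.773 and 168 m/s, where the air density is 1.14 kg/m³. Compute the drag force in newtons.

D = 33700 N

CD = 0.025 + 0.0592 × 0.773² = 0.06037
D = ½ρv²S·CD = ½ × 1.14 × 168² × 34.7 × 0.06037 = 33700 N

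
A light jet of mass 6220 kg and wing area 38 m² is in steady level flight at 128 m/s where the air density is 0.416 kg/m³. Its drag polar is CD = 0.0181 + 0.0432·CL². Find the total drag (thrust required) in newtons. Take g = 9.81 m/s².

D = 3590 N

Weight W = mg = 6220 × 9.81 = 61018 N; in level flight L = W.
Dynamic pressure q = 0.5 × 0.416 × 128² = 3408 Pa.
Required CL = L/(qS) = 61018/(3408·38) = 0.4712.
CD = 0.0181 + 0.0432 × 0.4712² = 0.02769.
D = q·S·CD = 3408 × 38 × 0.02769 = 3586 N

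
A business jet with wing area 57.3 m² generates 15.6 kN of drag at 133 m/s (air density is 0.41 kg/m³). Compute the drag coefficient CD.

CD = 0.0751

From D = ½ρv²S·CD, rearranging gives CD = 2D/(ρv²S).
CD = 2 × 15600 / (0.41 × 133² × 57.3) = 0.0751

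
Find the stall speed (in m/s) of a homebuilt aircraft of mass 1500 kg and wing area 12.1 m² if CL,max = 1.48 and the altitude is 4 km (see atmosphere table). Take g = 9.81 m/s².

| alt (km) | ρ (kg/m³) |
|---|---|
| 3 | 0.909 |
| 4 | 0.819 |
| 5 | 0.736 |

V_stall = 44.8 m/s

At 4 km, from the table: ρ = 0.819 kg/m³.
Stall occurs when L = W at CL,max. W = mg = 1500 × 9.81 = 14720 N.
From L = ½ρV²S·CL,max = W: V_stall = √(2W/(ρSCL,max)) = √(2·14720/(0.819·12.1·1.48))
V_stall = √2007 = 44.8 m/s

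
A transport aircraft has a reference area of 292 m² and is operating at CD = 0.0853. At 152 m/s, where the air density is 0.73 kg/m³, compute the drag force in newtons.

D = 2.1×10^5 N

D = ½ρv²S·CD = ½ × 0.73 × 152² × 292 × 0.0853 = 2.1×10^5 N ≈ 210 kN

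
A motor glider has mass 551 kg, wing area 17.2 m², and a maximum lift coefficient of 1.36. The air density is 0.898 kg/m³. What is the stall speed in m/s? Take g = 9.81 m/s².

At stall, lift equals weight: L = W = m·g = 551 × 9.81 = 5405 N.
From L = ½ρV²S·CL,max = W: V_stall = √(2W/(ρSCL,max)) = √(2·5405/(0.898·17.2·1.36))
V_stall = √514.6 = 22.7 m/s

V_stall = 22.7 m/s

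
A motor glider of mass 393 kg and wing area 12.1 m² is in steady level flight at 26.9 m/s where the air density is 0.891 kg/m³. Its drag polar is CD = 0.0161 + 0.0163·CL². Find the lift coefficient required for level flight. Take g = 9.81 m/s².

CL = 0.988

Weight W = mg = 393 × 9.81 = 3855.3 N; in level flight L = W.
q = ½ρv² = ½ × 0.891 × 26.9² = 322.4 Pa.
CL = 2W/(ρv²S) = 2×3855.3/(0.891×26.9²×12.1) = 0.9884.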